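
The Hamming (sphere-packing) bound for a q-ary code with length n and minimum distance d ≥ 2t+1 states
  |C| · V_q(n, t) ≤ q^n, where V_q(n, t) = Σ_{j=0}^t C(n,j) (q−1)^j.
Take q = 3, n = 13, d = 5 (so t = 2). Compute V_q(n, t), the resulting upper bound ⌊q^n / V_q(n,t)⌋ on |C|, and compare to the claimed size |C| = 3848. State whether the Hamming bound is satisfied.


V_q(n, t) = 339, q^n = 1594323, Hamming bound = 4703, |C| = 3848 ≤ bound (satisfied).

Step 1: Compute V_q(n, t) = Σ_{j=0}^2 C(n, j) (q−1)^j.
  j = 0: C(13,0)·(2)^0 = 1·1 = 1.
  j = 1: C(13,1)·(2)^1 = 13·2 = 26.
  j = 2: C(13,2)·(2)^2 = 78·4 = 312.
  V_q(n, t) = 1 + 26 + 312 = 339.
Step 2: q^n = 3^13 = 1594323.
Step 3: Hamming bound ⌊q^n / V_q(n,t)⌋ = ⌊1594323/339⌋ = 4703.
Step 4: Compare |C| = 3848 to 4703: satisfied.
The claimed |C| lies below the Hamming bound.


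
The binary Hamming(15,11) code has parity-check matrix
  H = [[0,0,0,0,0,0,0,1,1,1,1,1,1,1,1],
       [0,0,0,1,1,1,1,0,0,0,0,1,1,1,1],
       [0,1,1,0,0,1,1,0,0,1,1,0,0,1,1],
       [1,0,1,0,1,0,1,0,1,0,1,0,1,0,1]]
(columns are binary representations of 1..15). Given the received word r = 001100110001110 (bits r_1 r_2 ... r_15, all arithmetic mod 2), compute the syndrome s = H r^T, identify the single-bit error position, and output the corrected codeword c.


s = (0, 1, 1, 1)^T, error position = 7, corrected codeword c = 001100010001110

Compute s = H r^T mod 2 one row at a time:
  s_1 = 1 + 0 + 0 + 0 + 1 + 1 + 1 + 0 = 4 ≡ 0 (mod 2).
  s_2 = 1 + 0 + 0 + 1 + 1 + 1 + 1 + 0 = 5 ≡ 1 (mod 2).
  s_3 = 0 + 1 + 0 + 1 + 0 + 0 + 1 + 0 = 3 ≡ 1 (mod 2).
  s_4 = 0 + 1 + 0 + 1 + 0 + 0 + 1 + 0 = 3 ≡ 1 (mod 2).
s = (0, 1, 1, 1)^T — this equals column 7 of H (binary 0111), so error is at position 7.
Correct: flip bit 7 of r = 001100110001110 to get c = 001100010001110.


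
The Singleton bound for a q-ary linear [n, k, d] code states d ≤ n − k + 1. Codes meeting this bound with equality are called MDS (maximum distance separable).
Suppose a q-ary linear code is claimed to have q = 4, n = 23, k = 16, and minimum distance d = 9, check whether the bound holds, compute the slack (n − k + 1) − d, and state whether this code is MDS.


Singleton RHS = n − k + 1 = 8, slack = -1, bound violated (no such code; not MDS).

Singleton bound: d ≤ n − k + 1.
Here n = 23, k = 16, so n − k + 1 = 8.
Given d = 9, check d ≤ 8: NO.
Slack = (n − k + 1) − d = -1.
The slack is negative: d = 9 exceeds n − k + 1 = 8 by 1, so the Singleton bound is violated and no linear [23, 16, 9]_4 code can exist. In particular it is not MDS (MDS requires d = n − k + 1 exactly).
Description: the claimed parameters are [23, 16, 9]_4; such a code would be impossible (violates the Singleton bound).


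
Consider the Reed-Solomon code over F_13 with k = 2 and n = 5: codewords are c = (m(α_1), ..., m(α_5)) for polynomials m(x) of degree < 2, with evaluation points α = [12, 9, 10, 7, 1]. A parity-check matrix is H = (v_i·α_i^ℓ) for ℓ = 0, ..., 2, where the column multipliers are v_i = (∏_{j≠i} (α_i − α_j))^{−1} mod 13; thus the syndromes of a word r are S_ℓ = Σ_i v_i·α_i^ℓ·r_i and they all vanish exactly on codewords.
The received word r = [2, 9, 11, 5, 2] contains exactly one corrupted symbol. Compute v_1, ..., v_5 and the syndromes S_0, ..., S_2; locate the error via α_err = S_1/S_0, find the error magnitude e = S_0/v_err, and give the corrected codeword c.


S = (5, 5, 5), error at position 5, error magnitude e = 9, c = [2, 9, 11, 5, 6].

Step 1: column multipliers v_i = (∏_{j≠i}(α_i − α_j))^{−1} mod 13.
  i = 1 (α = 12): (12−9)(12−10)(12−7)(12−1) = 3·2·5·11 = 330 ≡ 5, so v_1 = 5^{−1} = 8 (mod 13).
  i = 2 (α = 9): (9−12)(9−10)(9−7)(9−1) = (−3)·(−1)·2·8 = 48 ≡ 9, so v_2 = 9^{−1} = 3 (mod 13).
  i = 3 (α = 10): (10−12)(10−9)(10−7)(10−1) = (−2)·1·3·9 = −54 ≡ 11, so v_3 = 11^{−1} = 6 (mod 13).
  i = 4 (α = 7): (7−12)(7−9)(7−10)(7−1) = (−5)·(−2)·(−3)·6 = −180 ≡ 2, so v_4 = 2^{−1} = 7 (mod 13).
  i = 5 (α = 1): (1−12)(1−9)(1−10)(1−7) = (−11)·(−8)·(−9)·(−6) = 4752 ≡ 7, so v_5 = 7^{−1} = 2 (mod 13).
  v = [8, 3, 6, 7, 2].
Step 2: syndromes of r = [2, 9, 11, 5, 2] (all sums mod 13).
  S_0 = Σ v_i r_i = 8·2 + 3·9 + 6·11 + 7·5 + 2·2 = 148 ≡ 5.
  S_1 = Σ v_i α_i r_i = 8·12·2 + 3·9·9 + 6·10·11 + 7·7·5 + 2·1·2 = 1344 ≡ 5.
  α_i^2 mod 13 = [1, 3, 9, 10, 1].
  S_2 = Σ v_i α_i^2 r_i = 8·1·2 + 3·3·9 + 6·9·11 + 7·10·5 + 2·1·2 = 1045 ≡ 5.
  S = (5, 5, 5) ≠ 0, so r is not a codeword (an error is present).
Step 3: locate the error. For a single error e at position i, S_ℓ = v_i·e·α_i^ℓ, so α_err = S_1/S_0.
  S_0^{−1} = 5^{−1} = 8 (mod 13), so α_err = 5·8 = 40 ≡ 1 = α_5. Error position i = 5.
  Consistency check: S_2/S_1 = 5·8 = 40 ≡ 1 = α_err ✓ (single-error assumption holds).
Step 4: error magnitude e = S_0/v_5 = S_0·∏_{j≠5}(α_5 − α_j) = 5·7 = 35 ≡ 9 (mod 13).
Step 5: correct position 5: c_5 = r_5 − e = 2 − 9 ≡ 6 (mod 13). Hence c = [2, 9, 11, 5, 6].
  Check: interpolating c through the α_i gives m(x) = 4 + 2·x (degree < 2) with m(α_i) = c_i for every i, so c is indeed a codeword.


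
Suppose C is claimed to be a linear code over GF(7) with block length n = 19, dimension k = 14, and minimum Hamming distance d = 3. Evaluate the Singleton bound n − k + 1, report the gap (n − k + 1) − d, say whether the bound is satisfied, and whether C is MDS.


Singleton RHS = n − k + 1 = 6, slack = 3, bound satisfied, not MDS.

Singleton bound: d ≤ n − k + 1.
Here n = 19, k = 14, so n − k + 1 = 6.
Given d = 3, check d ≤ 6: YES.
Slack = (n − k + 1) − d = 3.
The code is NOT MDS (slack = 3 > 0).
Description: the claimed parameters are [19, 14, 3]_7; such a code would be non-MDS.


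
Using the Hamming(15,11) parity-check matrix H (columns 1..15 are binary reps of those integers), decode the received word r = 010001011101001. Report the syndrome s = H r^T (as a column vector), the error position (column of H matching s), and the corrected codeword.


s = (1, 1, 0, 0)^T, error position = 12, corrected codeword c = 010001011100001

Compute s = H r^T mod 2 one row at a time:
  s_1 = 1 + 1 + 1 + 0 + 1 + 0 + 0 + 1 = 5 ≡ 1 (mod 2).
  s_2 = 0 + 0 + 1 + 0 + 1 + 0 + 0 + 1 = 3 ≡ 1 (mod 2).
  s_3 = 1 + 0 + 1 + 0 + 1 + 0 + 0 + 1 = 4 ≡ 0 (mod 2).
  s_4 = 0 + 0 + 0 + 0 + 1 + 0 + 0 + 1 = 2 ≡ 0 (mod 2).
s = (1, 1, 0, 0)^T — this equals column 12 of H (binary 1100), so error is at position 12.
Correct: flip bit 12 of r = 010001011101001 to get c = 010001011100001.


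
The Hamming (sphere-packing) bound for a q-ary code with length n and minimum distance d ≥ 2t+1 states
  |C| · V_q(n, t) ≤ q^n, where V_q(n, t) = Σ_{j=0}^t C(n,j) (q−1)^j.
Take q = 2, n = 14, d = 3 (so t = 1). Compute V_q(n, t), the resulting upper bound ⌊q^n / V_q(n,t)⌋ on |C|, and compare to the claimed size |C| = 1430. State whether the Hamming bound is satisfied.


V_q(n, t) = 15, q^n = 16384, Hamming bound = 1092, |C| = 1430 > bound (violated).

Step 1: Compute V_q(n, t) = Σ_{j=0}^1 C(n, j) (q−1)^j.
  j = 0: C(14,0)·(1)^0 = 1·1 = 1.
  j = 1: C(14,1)·(1)^1 = 14·1 = 14.
  V_q(n, t) = 1 + 14 = 15.
Step 2: q^n = 2^14 = 16384.
Step 3: Hamming bound ⌊q^n / V_q(n,t)⌋ = ⌊16384/15⌋ = 1092.
Step 4: Compare |C| = 1430 to 1092: violated.
The claimed |C| lies above the Hamming bound, so no 2-ary code of length 14 with d ≥ 3 can have 1430 codewords.


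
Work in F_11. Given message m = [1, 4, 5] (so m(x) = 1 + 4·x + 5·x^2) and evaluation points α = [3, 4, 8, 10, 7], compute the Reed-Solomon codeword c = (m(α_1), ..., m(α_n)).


c = [3, 9, 1, 2, 10]

Message polynomial: m(x) = 1 + 4·x + 5·x^2 (mod 11).
For each evaluation point α_i, compute m(α_i) mod 11:
  α_1 = 3: Horner steps 5 → 8 → 3, so m(3) = 3.
  α_2 = 4: Horner steps 5 → 2 → 9, so m(4) = 9.
  α_3 = 8: Horner steps 5 → 0 → 1, so m(8) = 1.
  α_4 = 10: Horner steps 5 → 10 → 2, so m(10) = 2.
  α_5 = 7: Horner steps 5 → 6 → 10, so m(7) = 10.
Codeword c = [3, 9, 1, 2, 10] ∈ F_11^5.


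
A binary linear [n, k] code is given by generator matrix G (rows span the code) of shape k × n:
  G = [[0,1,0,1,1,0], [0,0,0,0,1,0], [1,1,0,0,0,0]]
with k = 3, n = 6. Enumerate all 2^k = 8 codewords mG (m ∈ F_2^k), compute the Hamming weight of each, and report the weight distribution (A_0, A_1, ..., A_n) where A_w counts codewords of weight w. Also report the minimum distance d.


Weight distribution: A_0 = 1, A_1 = 1, A_2 = 3, A_3 = 3. Minimum distance d = 1.

Enumerate all 2^3 = 8 messages m ∈ F_2^3.
For each, compute codeword c = mG in F_2^6, then tally its weight.
  m = 000 → c = 000000, weight = 0.
  m = 100 → c = 010110, weight = 3.
  m = 010 → c = 000010, weight = 1.
  m = 110 → c = 010100, weight = 2.
  m = 001 → c = 110000, weight = 2.
  m = 101 → c = 100110, weight = 3.
  m = 011 → c = 110010, weight = 3.
  m = 111 → c = 100100, weight = 2.
Tally weights:
  weight 0: 1 codewords.
  weight 1: 1 codewords.
  weight 2: 3 codewords.
  weight 3: 3 codewords.
Minimum distance d = smallest w > 0 with A_w > 0 = 1.
Sanity: Σ A_w = 8 = 2^3 = 8 ✓.


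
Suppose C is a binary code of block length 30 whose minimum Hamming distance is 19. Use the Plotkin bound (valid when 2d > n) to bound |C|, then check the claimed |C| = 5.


Plotkin bound M ≤ 4; given |C| = 5 > bound (violated).

Check applicability: 2d = 38, n = 30.
2d − n = 8 > 0, so Plotkin applies.
Compute d/(2d−n) = 19/8 ≈ 2.3750.
⌊d/(2d−n)⌋ = 2.
Plotkin bound: M ≤ 2·2 = 4.
Given |C| = 5, check: VIOLATED.
This |C| is above the Plotkin bound, so no binary code with n = 30, d = 19 and 5 codewords exists.


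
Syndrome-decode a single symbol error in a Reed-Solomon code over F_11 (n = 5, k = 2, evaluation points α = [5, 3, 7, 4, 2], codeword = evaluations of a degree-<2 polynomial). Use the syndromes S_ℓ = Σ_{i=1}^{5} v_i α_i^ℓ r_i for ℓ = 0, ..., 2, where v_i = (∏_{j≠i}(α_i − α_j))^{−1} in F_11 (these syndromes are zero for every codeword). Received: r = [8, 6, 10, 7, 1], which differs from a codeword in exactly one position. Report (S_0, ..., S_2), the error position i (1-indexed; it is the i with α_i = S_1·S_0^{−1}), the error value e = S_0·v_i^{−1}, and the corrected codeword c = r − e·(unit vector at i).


S = (5, 10, 9), error at position 5, error magnitude e = 7, c = [8, 6, 10, 7, 5].

Step 1: column multipliers v_i = (∏_{j≠i}(α_i − α_j))^{−1} mod 11.
  i = 1 (α = 5): (5−3)(5−7)(5−4)(5−2) = 2·(−2)·1·3 = −12 ≡ 10, so v_1 = 10^{−1} = 10 (mod 11).
  i = 2 (α = 3): (3−5)(3−7)(3−4)(3−2) = (−2)·(−4)·(−1)·1 = −8 ≡ 3, so v_2 = 3^{−1} = 4 (mod 11).
  i = 3 (α = 7): (7−5)(7−3)(7−4)(7−2) = 2·4·3·5 = 120 ≡ 10, so v_3 = 10^{−1} = 10 (mod 11).
  i = 4 (α = 4): (4−5)(4−3)(4−7)(4−2) = (−1)·1·(−3)·2 = 6 ≡ 6, so v_4 = 6^{−1} = 2 (mod 11).
  i = 5 (α = 2): (2−5)(2−3)(2−7)(2−4) = (−3)·(−1)·(−5)·(−2) = 30 ≡ 8, so v_5 = 8^{−1} = 7 (mod 11).
  v = [10, 4, 10, 2, 7].
Step 2: syndromes of r = [8, 6, 10, 7, 1] (all sums mod 11).
  S_0 = Σ v_i r_i = 10·8 + 4·6 + 10·10 + 2·7 + 7·1 = 225 ≡ 5.
  S_1 = Σ v_i α_i r_i = 10·5·8 + 4·3·6 + 10·7·10 + 2·4·7 + 7·2·1 = 1242 ≡ 10.
  α_i^2 mod 11 = [3, 9, 5, 5, 4].
  S_2 = Σ v_i α_i^2 r_i = 10·3·8 + 4·9·6 + 10·5·10 + 2·5·7 + 7·4·1 = 1054 ≡ 9.
  S = (5, 10, 9) ≠ 0, so r is not a codeword (an error is present).
Step 3: locate the error. For a single error e at position i, S_ℓ = v_i·e·α_i^ℓ, so α_err = S_1/S_0.
  S_0^{−1} = 5^{−1} = 9 (mod 11), so α_err = 10·9 = 90 ≡ 2 = α_5. Error position i = 5.
  Consistency check: S_2/S_1 = 9·10 = 90 ≡ 2 = α_err ✓ (single-error assumption holds).
Step 4: error magnitude e = S_0/v_5 = S_0·∏_{j≠5}(α_5 − α_j) = 5·8 = 40 ≡ 7 (mod 11).
Step 5: correct position 5: c_5 = r_5 − e = 1 − 7 ≡ 5 (mod 11). Hence c = [8, 6, 10, 7, 5].
  Check: interpolating c through the α_i gives m(x) = 3 + 1·x (degree < 2) with m(α_i) = c_i for every i, so c is indeed a codeword.


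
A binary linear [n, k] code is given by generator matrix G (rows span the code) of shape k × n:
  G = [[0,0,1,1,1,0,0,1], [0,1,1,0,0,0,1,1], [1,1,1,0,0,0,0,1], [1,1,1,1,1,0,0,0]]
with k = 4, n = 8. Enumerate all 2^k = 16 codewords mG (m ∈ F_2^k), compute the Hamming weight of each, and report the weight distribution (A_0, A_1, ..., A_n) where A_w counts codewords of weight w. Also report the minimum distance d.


Weight distribution: A_0 = 1, A_1 = 1, A_2 = 1, A_3 = 4, A_4 = 5, A_5 = 3, A_6 = 1. Minimum distance d = 1.

Enumerate all 2^4 = 16 messages m ∈ F_2^4.
For each, compute codeword c = mG in F_2^8, then tally its weight.
  m = 0000 → c = 00000000, weight = 0.
  m = 1000 → c = 00111001, weight = 4.
  m = 0100 → c = 01100011, weight = 4.
  m = 1100 → c = 01011010, weight = 4.
  m = 0010 → c = 11100001, weight = 4.
  m = 1010 → c = 11011000, weight = 4.
  m = 0110 → c = 10000010, weight = 2.
  m = 1110 → c = 10111011, weight = 6.
  m = 0001 → c = 11111000, weight = 5.
  m = 1001 → c = 11000001, weight = 3.
  m = 0101 → c = 10011011, weight = 5.
  m = 1101 → c = 10100010, weight = 3.
  m = 0011 → c = 00011001, weight = 3.
  m = 1011 → c = 00100000, weight = 1.
  m = 0111 → c = 01111010, weight = 5.
  m = 1111 → c = 01000011, weight = 3.
Tally weights:
  weight 0: 1 codewords.
  weight 1: 1 codewords.
  weight 2: 1 codewords.
  weight 3: 4 codewords.
  weight 4: 5 codewords.
  weight 5: 3 codewords.
  weight 6: 1 codewords.
Minimum distance d = smallest w > 0 with A_w > 0 = 1.
Sanity: Σ A_w = 16 = 2^4 = 16 ✓.


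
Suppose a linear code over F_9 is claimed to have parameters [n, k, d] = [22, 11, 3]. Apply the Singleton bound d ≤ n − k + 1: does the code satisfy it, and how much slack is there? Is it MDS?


Singleton RHS = n − k + 1 = 12, slack = 9, bound satisfied, not MDS.

Singleton bound: d ≤ n − k + 1.
Here n = 22, k = 11, so n − k + 1 = 12.
Given d = 3, check d ≤ 12: YES.
Slack = (n − k + 1) − d = 9.
The code is NOT MDS (slack = 9 > 0).
Description: the claimed parameters are [22, 11, 3]_9; such a code would be non-MDS.


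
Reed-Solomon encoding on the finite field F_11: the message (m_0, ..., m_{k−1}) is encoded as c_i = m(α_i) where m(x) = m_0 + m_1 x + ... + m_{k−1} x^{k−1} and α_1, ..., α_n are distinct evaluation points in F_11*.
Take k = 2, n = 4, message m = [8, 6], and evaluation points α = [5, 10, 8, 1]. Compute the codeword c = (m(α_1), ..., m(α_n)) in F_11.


c = [5, 2, 1, 3]

Message polynomial: m(x) = 8 + 6·x (mod 11).
For each evaluation point α_i, compute m(α_i) mod 11:
  α_1 = 5: Horner steps 6 → 5, so m(5) = 5.
  α_2 = 10: Horner steps 6 → 2, so m(10) = 2.
  α_3 = 8: Horner steps 6 → 1, so m(8) = 1.
  α_4 = 1: Horner steps 6 → 3, so m(1) = 3.
Codeword c = [5, 2, 1, 3] ∈ F_11^4.


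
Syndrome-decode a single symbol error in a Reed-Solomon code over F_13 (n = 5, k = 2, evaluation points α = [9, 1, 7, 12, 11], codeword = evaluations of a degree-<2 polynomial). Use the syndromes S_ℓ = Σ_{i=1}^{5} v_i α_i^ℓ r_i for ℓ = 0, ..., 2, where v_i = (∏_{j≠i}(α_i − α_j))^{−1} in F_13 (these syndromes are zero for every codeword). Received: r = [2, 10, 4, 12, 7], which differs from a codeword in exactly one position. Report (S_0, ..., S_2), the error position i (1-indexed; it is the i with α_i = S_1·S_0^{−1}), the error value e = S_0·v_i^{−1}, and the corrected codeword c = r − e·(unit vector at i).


S = (3, 7, 12), error at position 5, error magnitude e = 7, c = [2, 10, 4, 12, 0].

Step 1: column multipliers v_i = (∏_{j≠i}(α_i − α_j))^{−1} mod 13.
  i = 1 (α = 9): (9−1)(9−7)(9−12)(9−11) = 8·2·(−3)·(−2) = 96 ≡ 5, so v_1 = 5^{−1} = 8 (mod 13).
  i = 2 (α = 1): (1−9)(1−7)(1−12)(1−11) = (−8)·(−6)·(−11)·(−10) = 5280 ≡ 2, so v_2 = 2^{−1} = 7 (mod 13).
  i = 3 (α = 7): (7−9)(7−1)(7−12)(7−11) = (−2)·6·(−5)·(−4) = −240 ≡ 7, so v_3 = 7^{−1} = 2 (mod 13).
  i = 4 (α = 12): (12−9)(12−1)(12−7)(12−11) = 3·11·5·1 = 165 ≡ 9, so v_4 = 9^{−1} = 3 (mod 13).
  i = 5 (α = 11): (11−9)(11−1)(11−7)(11−12) = 2·10·4·(−1) = −80 ≡ 11, so v_5 = 11^{−1} = 6 (mod 13).
  v = [8, 7, 2, 3, 6].
Step 2: syndromes of r = [2, 10, 4, 12, 7] (all sums mod 13).
  S_0 = Σ v_i r_i = 8·2 + 7·10 + 2·4 + 3·12 + 6·7 = 172 ≡ 3.
  S_1 = Σ v_i α_i r_i = 8·9·2 + 7·1·10 + 2·7·4 + 3·12·12 + 6·11·7 = 1164 ≡ 7.
  α_i^2 mod 13 = [3, 1, 10, 1, 4].
  S_2 = Σ v_i α_i^2 r_i = 8·3·2 + 7·1·10 + 2·10·4 + 3·1·12 + 6·4·7 = 402 ≡ 12.
  S = (3, 7, 12) ≠ 0, so r is not a codeword (an error is present).
Step 3: locate the error. For a single error e at position i, S_ℓ = v_i·e·α_i^ℓ, so α_err = S_1/S_0.
  S_0^{−1} = 3^{−1} = 9 (mod 13), so α_err = 7·9 = 63 ≡ 11 = α_5. Error position i = 5.
  Consistency check: S_2/S_1 = 12·2 = 24 ≡ 11 = α_err ✓ (single-error assumption holds).
Step 4: error magnitude e = S_0/v_5 = S_0·∏_{j≠5}(α_5 − α_j) = 3·11 = 33 ≡ 7 (mod 13).
Step 5: correct position 5: c_5 = r_5 − e = 7 − 7 ≡ 0 (mod 13). Hence c = [2, 10, 4, 12, 0].
  Check: interpolating c through the α_i gives m(x) = 11 + 12·x (degree < 2) with m(α_i) = c_i for every i, so c is indeed a codeword.


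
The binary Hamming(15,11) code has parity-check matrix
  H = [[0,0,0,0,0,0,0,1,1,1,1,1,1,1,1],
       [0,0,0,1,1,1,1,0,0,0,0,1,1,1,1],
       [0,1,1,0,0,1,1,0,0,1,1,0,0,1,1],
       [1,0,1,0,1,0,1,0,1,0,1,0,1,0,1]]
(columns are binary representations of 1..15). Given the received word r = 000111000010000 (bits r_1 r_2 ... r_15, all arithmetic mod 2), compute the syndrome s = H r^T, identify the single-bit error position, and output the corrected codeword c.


s = (1, 1, 0, 0)^T, error position = 12, corrected codeword c = 000111000011000

Compute s = H r^T mod 2 one row at a time:
  s_1 = 0 + 0 + 0 + 1 + 0 + 0 + 0 + 0 = 1 ≡ 1 (mod 2).
  s_2 = 1 + 1 + 1 + 0 + 0 + 0 + 0 + 0 = 3 ≡ 1 (mod 2).
  s_3 = 0 + 0 + 1 + 0 + 0 + 1 + 0 + 0 = 2 ≡ 0 (mod 2).
  s_4 = 0 + 0 + 1 + 0 + 0 + 1 + 0 + 0 = 2 ≡ 0 (mod 2).
s = (1, 1, 0, 0)^T — this equals column 12 of H (binary 1100), so error is at position 12.
Correct: flip bit 12 of r = 000111000010000 to get c = 000111000011000.


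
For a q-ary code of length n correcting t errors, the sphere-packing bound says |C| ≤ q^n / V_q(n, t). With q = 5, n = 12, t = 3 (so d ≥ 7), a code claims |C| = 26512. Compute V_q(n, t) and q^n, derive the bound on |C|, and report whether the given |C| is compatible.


V_q(n, t) = 15185, q^n = 244140625, Hamming bound = 16077, |C| = 26512 > bound (violated).

Step 1: Compute V_q(n, t) = Σ_{j=0}^3 C(n, j) (q−1)^j.
  j = 0: C(12,0)·(4)^0 = 1·1 = 1.
  j = 1: C(12,1)·(4)^1 = 12·4 = 48.
  j = 2: C(12,2)·(4)^2 = 66·16 = 1056.
  j = 3: C(12,3)·(4)^3 = 220·64 = 14080.
  V_q(n, t) = 1 + 48 + 1056 + 14080 = 15185.
Step 2: q^n = 5^12 = 244140625.
Step 3: Hamming bound ⌊q^n / V_q(n,t)⌋ = ⌊244140625/15185⌋ = 16077.
Step 4: Compare |C| = 26512 to 16077: violated.
The claimed |C| lies above the Hamming bound, so no 5-ary code of length 12 with d ≥ 7 can have 26512 codewords.


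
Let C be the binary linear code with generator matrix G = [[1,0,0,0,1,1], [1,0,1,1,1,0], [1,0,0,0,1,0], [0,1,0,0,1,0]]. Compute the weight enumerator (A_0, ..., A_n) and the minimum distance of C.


Weight distribution: A_0 = 1, A_1 = 1, A_2 = 4, A_3 = 4, A_4 = 3, A_5 = 3. Minimum distance d = 1.

Enumerate all 2^4 = 16 messages m ∈ F_2^4.
For each, compute codeword c = mG in F_2^6, then tally its weight.
  m = 0000 → c = 000000, weight = 0.
  m = 1000 → c = 100011, weight = 3.
  m = 0100 → c = 101110, weight = 4.
  m = 1100 → c = 001101, weight = 3.
  m = 0010 → c = 100010, weight = 2.
  m = 1010 → c = 000001, weight = 1.
  m = 0110 → c = 001100, weight = 2.
  m = 1110 → c = 101111, weight = 5.
  m = 0001 → c = 010010, weight = 2.
  m = 1001 → c = 110001, weight = 3.
  m = 0101 → c = 111100, weight = 4.
  m = 1101 → c = 011111, weight = 5.
  m = 0011 → c = 110000, weight = 2.
  m = 1011 → c = 010011, weight = 3.
  m = 0111 → c = 011110, weight = 4.
  m = 1111 → c = 111101, weight = 5.
Tally weights:
  weight 0: 1 codewords.
  weight 1: 1 codewords.
  weight 2: 4 codewords.
  weight 3: 4 codewords.
  weight 4: 3 codewords.
  weight 5: 3 codewords.
Minimum distance d = smallest w > 0 with A_w > 0 = 1.
Sanity: Σ A_w = 16 = 2^4 = 16 ✓.


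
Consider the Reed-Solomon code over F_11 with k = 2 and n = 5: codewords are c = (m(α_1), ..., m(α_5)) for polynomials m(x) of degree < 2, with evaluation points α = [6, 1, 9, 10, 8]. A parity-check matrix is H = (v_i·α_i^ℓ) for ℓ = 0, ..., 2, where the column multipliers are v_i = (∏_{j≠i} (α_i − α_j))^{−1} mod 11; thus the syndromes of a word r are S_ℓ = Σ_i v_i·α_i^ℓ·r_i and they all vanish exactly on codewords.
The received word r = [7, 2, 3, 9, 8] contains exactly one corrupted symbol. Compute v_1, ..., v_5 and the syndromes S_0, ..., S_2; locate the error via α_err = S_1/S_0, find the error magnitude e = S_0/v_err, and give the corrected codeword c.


S = (3, 3, 3), error at position 2, error magnitude e = 3, c = [7, 10, 3, 9, 8].

Step 1: column multipliers v_i = (∏_{j≠i}(α_i − α_j))^{−1} mod 11.
  i = 1 (α = 6): (6−1)(6−9)(6−10)(6−8) = 5·(−3)·(−4)·(−2) = −120 ≡ 1, so v_1 = 1^{−1} = 1 (mod 11).
  i = 2 (α = 1): (1−6)(1−9)(1−10)(1−8) = (−5)·(−8)·(−9)·(−7) = 2520 ≡ 1, so v_2 = 1^{−1} = 1 (mod 11).
  i = 3 (α = 9): (9−6)(9−1)(9−10)(9−8) = 3·8·(−1)·1 = −24 ≡ 9, so v_3 = 9^{−1} = 5 (mod 11).
  i = 4 (α = 10): (10−6)(10−1)(10−9)(10−8) = 4·9·1·2 = 72 ≡ 6, so v_4 = 6^{−1} = 2 (mod 11).
  i = 5 (α = 8): (8−6)(8−1)(8−9)(8−10) = 2·7·(−1)·(−2) = 28 ≡ 6, so v_5 = 6^{−1} = 2 (mod 11).
  v = [1, 1, 5, 2, 2].
Step 2: syndromes of r = [7, 2, 3, 9, 8] (all sums mod 11).
  S_0 = Σ v_i r_i = 1·7 + 1·2 + 5·3 + 2·9 + 2·8 = 58 ≡ 3.
  S_1 = Σ v_i α_i r_i = 1·6·7 + 1·1·2 + 5·9·3 + 2·10·9 + 2·8·8 = 487 ≡ 3.
  α_i^2 mod 11 = [3, 1, 4, 1, 9].
  S_2 = Σ v_i α_i^2 r_i = 1·3·7 + 1·1·2 + 5·4·3 + 2·1·9 + 2·9·8 = 245 ≡ 3.
  S = (3, 3, 3) ≠ 0, so r is not a codeword (an error is present).
Step 3: locate the error. For a single error e at position i, S_ℓ = v_i·e·α_i^ℓ, so α_err = S_1/S_0.
  S_0^{−1} = 3^{−1} = 4 (mod 11), so α_err = 3·4 = 12 ≡ 1 = α_2. Error position i = 2.
  Consistency check: S_2/S_1 = 3·4 = 12 ≡ 1 = α_err ✓ (single-error assumption holds).
Step 4: error magnitude e = S_0/v_2 = S_0·∏_{j≠2}(α_2 − α_j) = 3·1 = 3 ≡ 3 (mod 11).
Step 5: correct position 2: c_2 = r_2 − e = 2 − 3 ≡ 10 (mod 11). Hence c = [7, 10, 3, 9, 8].
  Check: interpolating c through the α_i gives m(x) = 4 + 6·x (degree < 2) with m(α_i) = c_i for every i, so c is indeed a codeword.


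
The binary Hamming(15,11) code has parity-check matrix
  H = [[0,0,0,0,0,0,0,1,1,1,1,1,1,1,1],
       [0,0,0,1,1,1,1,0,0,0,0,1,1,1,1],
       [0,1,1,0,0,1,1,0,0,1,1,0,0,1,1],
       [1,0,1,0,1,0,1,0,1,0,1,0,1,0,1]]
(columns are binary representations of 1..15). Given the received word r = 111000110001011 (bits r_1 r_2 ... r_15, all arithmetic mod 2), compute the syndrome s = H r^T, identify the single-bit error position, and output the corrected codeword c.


s = (0, 0, 1, 0)^T, error position = 2, corrected codeword c = 101000110001011

Compute s = H r^T mod 2 one row at a time:
  s_1 = 1 + 0 + 0 + 0 + 1 + 0 + 1 + 1 = 4 ≡ 0 (mod 2).
  s_2 = 0 + 0 + 0 + 1 + 1 + 0 + 1 + 1 = 4 ≡ 0 (mod 2).
  s_3 = 1 + 1 + 0 + 1 + 0 + 0 + 1 + 1 = 5 ≡ 1 (mod 2).
  s_4 = 1 + 1 + 0 + 1 + 0 + 0 + 0 + 1 = 4 ≡ 0 (mod 2).
s = (0, 0, 1, 0)^T — this equals column 2 of H (binary 0010), so error is at position 2.
Correct: flip bit 2 of r = 111000110001011 to get c = 101000110001011.


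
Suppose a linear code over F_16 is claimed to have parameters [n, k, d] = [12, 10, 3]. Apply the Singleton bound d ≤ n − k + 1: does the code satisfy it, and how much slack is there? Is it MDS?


Singleton RHS = n − k + 1 = 3, slack = 0, bound satisfied, MDS.

Singleton bound: d ≤ n − k + 1.
Here n = 12, k = 10, so n − k + 1 = 3.
Given d = 3, check d ≤ 3: YES.
Slack = (n − k + 1) − d = 0.
The code is MDS (slack = 0).
Description: the claimed parameters are [12, 10, 3]_16; such a code would be MDS (meets Singleton bound).


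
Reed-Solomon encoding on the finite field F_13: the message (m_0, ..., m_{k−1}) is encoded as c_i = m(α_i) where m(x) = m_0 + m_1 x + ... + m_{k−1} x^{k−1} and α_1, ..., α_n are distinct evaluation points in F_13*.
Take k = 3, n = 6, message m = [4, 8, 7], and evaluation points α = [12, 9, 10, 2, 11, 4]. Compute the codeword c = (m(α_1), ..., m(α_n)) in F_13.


c = [3, 6, 4, 9, 3, 5]

Message polynomial: m(x) = 4 + 8·x + 7·x^2 (mod 13).
For each evaluation point α_i, compute m(α_i) mod 13:
  α_1 = 12: Horner steps 7 → 1 → 3, so m(12) = 3.
  α_2 = 9: Horner steps 7 → 6 → 6, so m(9) = 6.
  α_3 = 10: Horner steps 7 → 0 → 4, so m(10) = 4.
  α_4 = 2: Horner steps 7 → 9 → 9, so m(2) = 9.
  α_5 = 11: Horner steps 7 → 7 → 3, so m(11) = 3.
  α_6 = 4: Horner steps 7 → 10 → 5, so m(4) = 5.
Codeword c = [3, 6, 4, 9, 3, 5] ∈ F_13^6.


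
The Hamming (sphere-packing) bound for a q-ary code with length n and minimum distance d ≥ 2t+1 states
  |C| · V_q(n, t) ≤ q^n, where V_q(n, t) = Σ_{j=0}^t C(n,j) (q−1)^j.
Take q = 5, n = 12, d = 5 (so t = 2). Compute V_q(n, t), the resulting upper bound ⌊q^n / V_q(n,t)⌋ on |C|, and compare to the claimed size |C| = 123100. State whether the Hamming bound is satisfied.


V_q(n, t) = 1105, q^n = 244140625, Hamming bound = 220941, |C| = 123100 ≤ bound (satisfied).

Step 1: Compute V_q(n, t) = Σ_{j=0}^2 C(n, j) (q−1)^j.
  j = 0: C(12,0)·(4)^0 = 1·1 = 1.
  j = 1: C(12,1)·(4)^1 = 12·4 = 48.
  j = 2: C(12,2)·(4)^2 = 66·16 = 1056.
  V_q(n, t) = 1 + 48 + 1056 = 1105.
Step 2: q^n = 5^12 = 244140625.
Step 3: Hamming bound ⌊q^n / V_q(n,t)⌋ = ⌊244140625/1105⌋ = 220941.
Step 4: Compare |C| = 123100 to 220941: satisfied.
The claimed |C| lies below the Hamming bound.


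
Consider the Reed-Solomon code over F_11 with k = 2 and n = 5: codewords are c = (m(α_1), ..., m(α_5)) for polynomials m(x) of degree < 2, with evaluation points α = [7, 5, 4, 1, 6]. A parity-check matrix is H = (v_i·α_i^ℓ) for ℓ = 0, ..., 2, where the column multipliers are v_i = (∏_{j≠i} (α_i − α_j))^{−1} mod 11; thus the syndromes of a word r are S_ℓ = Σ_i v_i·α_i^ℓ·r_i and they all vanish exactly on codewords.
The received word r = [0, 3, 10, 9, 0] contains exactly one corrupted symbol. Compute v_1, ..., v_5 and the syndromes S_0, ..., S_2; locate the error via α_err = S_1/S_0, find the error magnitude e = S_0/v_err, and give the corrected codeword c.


S = (4, 2, 1), error at position 5, error magnitude e = 4, c = [0, 3, 10, 9, 7].

Step 1: column multipliers v_i = (∏_{j≠i}(α_i − α_j))^{−1} mod 11.
  i = 1 (α = 7): (7−5)(7−4)(7−1)(7−6) = 2·3·6·1 = 36 ≡ 3, so v_1 = 3^{−1} = 4 (mod 11).
  i = 2 (α = 5): (5−7)(5−4)(5−1)(5−6) = (−2)·1·4·(−1) = 8 ≡ 8, so v_2 = 8^{−1} = 7 (mod 11).
  i = 3 (α = 4): (4−7)(4−5)(4−1)(4−6) = (−3)·(−1)·3·(−2) = −18 ≡ 4, so v_3 = 4^{−1} = 3 (mod 11).
  i = 4 (α = 1): (1−7)(1−5)(1−4)(1−6) = (−6)·(−4)·(−3)·(−5) = 360 ≡ 8, so v_4 = 8^{−1} = 7 (mod 11).
  i = 5 (α = 6): (6−7)(6−5)(6−4)(6−1) = (−1)·1·2·5 = −10 ≡ 1, so v_5 = 1^{−1} = 1 (mod 11).
  v = [4, 7, 3, 7, 1].
Step 2: syndromes of r = [0, 3, 10, 9, 0] (all sums mod 11).
  S_0 = Σ v_i r_i = 4·0 + 7·3 + 3·10 + 7·9 + 1·0 = 114 ≡ 4.
  S_1 = Σ v_i α_i r_i = 4·7·0 + 7·5·3 + 3·4·10 + 7·1·9 + 1·6·0 = 288 ≡ 2.
  α_i^2 mod 11 = [5, 3, 5, 1, 3].
  S_2 = Σ v_i α_i^2 r_i = 4·5·0 + 7·3·3 + 3·5·10 + 7·1·9 + 1·3·0 = 276 ≡ 1.
  S = (4, 2, 1) ≠ 0, so r is not a codeword (an error is present).
Step 3: locate the error. For a single error e at position i, S_ℓ = v_i·e·α_i^ℓ, so α_err = S_1/S_0.
  S_0^{−1} = 4^{−1} = 3 (mod 11), so α_err = 2·3 = 6 ≡ 6 = α_5. Error position i = 5.
  Consistency check: S_2/S_1 = 1·6 = 6 ≡ 6 = α_err ✓ (single-error assumption holds).
Step 4: error magnitude e = S_0/v_5 = S_0·∏_{j≠5}(α_5 − α_j) = 4·1 = 4 ≡ 4 (mod 11).
Step 5: correct position 5: c_5 = r_5 − e = 0 − 4 ≡ 7 (mod 11). Hence c = [0, 3, 10, 9, 7].
  Check: interpolating c through the α_i gives m(x) = 5 + 4·x (degree < 2) with m(α_i) = c_i for every i, so c is indeed a codeword.


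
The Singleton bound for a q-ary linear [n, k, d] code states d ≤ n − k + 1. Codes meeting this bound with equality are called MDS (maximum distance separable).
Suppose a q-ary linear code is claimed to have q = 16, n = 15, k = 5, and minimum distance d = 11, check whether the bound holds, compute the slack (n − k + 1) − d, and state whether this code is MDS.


Singleton RHS = n − k + 1 = 11, slack = 0, bound satisfied, MDS.

Singleton bound: d ≤ n − k + 1.
Here n = 15, k = 5, so n − k + 1 = 11.
Given d = 11, check d ≤ 11: YES.
Slack = (n − k + 1) − d = 0.
The code is MDS (slack = 0).
Description: the claimed parameters are [15, 5, 11]_16; such a code would be MDS (meets Singleton bound).


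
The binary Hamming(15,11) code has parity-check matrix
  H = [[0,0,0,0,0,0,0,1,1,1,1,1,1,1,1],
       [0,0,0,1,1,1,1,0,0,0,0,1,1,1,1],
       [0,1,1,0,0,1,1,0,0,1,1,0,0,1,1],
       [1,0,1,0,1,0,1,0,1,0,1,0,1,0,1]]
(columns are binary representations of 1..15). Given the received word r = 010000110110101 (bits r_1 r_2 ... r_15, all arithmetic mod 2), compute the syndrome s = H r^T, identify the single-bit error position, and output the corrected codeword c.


s = (1, 1, 1, 0)^T, error position = 14, corrected codeword c = 010000110110111

Compute s = H r^T mod 2 one row at a time:
  s_1 = 1 + 0 + 1 + 1 + 0 + 1 + 0 + 1 = 5 ≡ 1 (mod 2).
  s_2 = 0 + 0 + 0 + 1 + 0 + 1 + 0 + 1 = 3 ≡ 1 (mod 2).
  s_3 = 1 + 0 + 0 + 1 + 1 + 1 + 0 + 1 = 5 ≡ 1 (mod 2).
  s_4 = 0 + 0 + 0 + 1 + 0 + 1 + 1 + 1 = 4 ≡ 0 (mod 2).
s = (1, 1, 1, 0)^T — this equals column 14 of H (binary 1110), so error is at position 14.
Correct: flip bit 14 of r = 010000110110101 to get c = 010000110110111.


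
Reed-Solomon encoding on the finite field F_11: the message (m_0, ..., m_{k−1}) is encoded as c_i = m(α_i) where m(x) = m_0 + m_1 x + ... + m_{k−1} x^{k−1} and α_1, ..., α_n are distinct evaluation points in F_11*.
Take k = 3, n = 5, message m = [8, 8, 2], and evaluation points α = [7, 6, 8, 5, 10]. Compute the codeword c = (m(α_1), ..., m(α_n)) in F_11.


c = [8, 7, 2, 10, 2]

Message polynomial: m(x) = 8 + 8·x + 2·x^2 (mod 11).
For each evaluation point α_i, compute m(α_i) mod 11:
  α_1 = 7: Horner steps 2 → 0 → 8, so m(7) = 8.
  α_2 = 6: Horner steps 2 → 9 → 7, so m(6) = 7.
  α_3 = 8: Horner steps 2 → 2 → 2, so m(8) = 2.
  α_4 = 5: Horner steps 2 → 7 → 10, so m(5) = 10.
  α_5 = 10: Horner steps 2 → 6 → 2, so m(10) = 2.
Codeword c = [8, 7, 2, 10, 2] ∈ F_11^5.


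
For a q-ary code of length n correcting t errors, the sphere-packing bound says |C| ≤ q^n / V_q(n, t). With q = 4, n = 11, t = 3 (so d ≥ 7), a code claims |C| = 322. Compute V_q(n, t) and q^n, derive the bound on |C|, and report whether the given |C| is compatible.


V_q(n, t) = 4984, q^n = 4194304, Hamming bound = 841, |C| = 322 ≤ bound (satisfied).

Step 1: Compute V_q(n, t) = Σ_{j=0}^3 C(n, j) (q−1)^j.
  j = 0: C(11,0)·(3)^0 = 1·1 = 1.
  j = 1: C(11,1)·(3)^1 = 11·3 = 33.
  j = 2: C(11,2)·(3)^2 = 55·9 = 495.
  j = 3: C(11,3)·(3)^3 = 165·27 = 4455.
  V_q(n, t) = 1 + 33 + 495 + 4455 = 4984.
Step 2: q^n = 4^11 = 4194304.
Step 3: Hamming bound ⌊q^n / V_q(n,t)⌋ = ⌊4194304/4984⌋ = 841.
Step 4: Compare |C| = 322 to 841: satisfied.
The claimed |C| lies below the Hamming bound.


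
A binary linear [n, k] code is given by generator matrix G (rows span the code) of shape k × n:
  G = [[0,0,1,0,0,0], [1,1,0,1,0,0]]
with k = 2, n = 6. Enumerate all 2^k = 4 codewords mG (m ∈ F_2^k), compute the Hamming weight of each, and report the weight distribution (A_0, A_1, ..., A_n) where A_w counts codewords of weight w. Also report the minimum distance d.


Weight distribution: A_0 = 1, A_1 = 1, A_3 = 1, A_4 = 1. Minimum distance d = 1.

Enumerate all 2^2 = 4 messages m ∈ F_2^2.
For each, compute codeword c = mG in F_2^6, then tally its weight.
  m = 00 → c = 000000, weight = 0.
  m = 10 → c = 001000, weight = 1.
  m = 01 → c = 110100, weight = 3.
  m = 11 → c = 111100, weight = 4.
Tally weights:
  weight 0: 1 codewords.
  weight 1: 1 codewords.
  weight 3: 1 codewords.
  weight 4: 1 codewords.
Minimum distance d = smallest w > 0 with A_w > 0 = 1.
Sanity: Σ A_w = 4 = 2^2 = 4 ✓.


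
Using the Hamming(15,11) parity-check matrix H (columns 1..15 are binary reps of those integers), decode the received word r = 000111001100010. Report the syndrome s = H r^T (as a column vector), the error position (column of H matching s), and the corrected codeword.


s = (1, 0, 1, 0)^T, error position = 10, corrected codeword c = 000111001000010

Compute s = H r^T mod 2 one row at a time:
  s_1 = 0 + 1 + 1 + 0 + 0 + 0 + 1 + 0 = 3 ≡ 1 (mod 2).
  s_2 = 1 + 1 + 1 + 0 + 0 + 0 + 1 + 0 = 4 ≡ 0 (mod 2).
  s_3 = 0 + 0 + 1 + 0 + 1 + 0 + 1 + 0 = 3 ≡ 1 (mod 2).
  s_4 = 0 + 0 + 1 + 0 + 1 + 0 + 0 + 0 = 2 ≡ 0 (mod 2).
s = (1, 0, 1, 0)^T — this equals column 10 of H (binary 1010), so error is at position 10.
Correct: flip bit 10 of r = 000111001100010 to get c = 000111001000010.


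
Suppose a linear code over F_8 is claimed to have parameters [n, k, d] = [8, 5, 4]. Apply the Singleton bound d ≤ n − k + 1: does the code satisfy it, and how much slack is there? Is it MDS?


Singleton RHS = n − k + 1 = 4, slack = 0, bound satisfied, MDS.

Singleton bound: d ≤ n − k + 1.
Here n = 8, k = 5, so n − k + 1 = 4.
Given d = 4, check d ≤ 4: YES.
Slack = (n − k + 1) − d = 0.
The code is MDS (slack = 0).
Description: the claimed parameters are [8, 5, 4]_8; such a code would be MDS (meets Singleton bound).


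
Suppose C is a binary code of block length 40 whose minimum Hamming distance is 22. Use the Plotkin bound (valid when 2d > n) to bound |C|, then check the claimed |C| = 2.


Plotkin bound M ≤ 10; given |C| = 2 ≤ bound (satisfied).

Check applicability: 2d = 44, n = 40.
2d − n = 4 > 0, so Plotkin applies.
Compute d/(2d−n) = 22/4 ≈ 5.5000.
⌊d/(2d−n)⌋ = 5.
Plotkin bound: M ≤ 2·5 = 10.
Given |C| = 2, check: satisfied.
This |C| is below the Plotkin bound.


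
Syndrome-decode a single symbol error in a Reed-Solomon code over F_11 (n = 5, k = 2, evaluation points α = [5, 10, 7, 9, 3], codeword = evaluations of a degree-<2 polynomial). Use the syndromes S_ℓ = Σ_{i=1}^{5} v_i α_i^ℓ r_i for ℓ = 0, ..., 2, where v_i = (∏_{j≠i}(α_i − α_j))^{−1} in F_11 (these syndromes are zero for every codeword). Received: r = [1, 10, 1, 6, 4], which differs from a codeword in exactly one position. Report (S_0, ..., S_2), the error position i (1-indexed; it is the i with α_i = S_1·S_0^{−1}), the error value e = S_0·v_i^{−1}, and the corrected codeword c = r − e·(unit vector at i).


S = (9, 8, 1), error at position 3, error magnitude e = 3, c = [1, 10, 9, 6, 4].

Step 1: column multipliers v_i = (∏_{j≠i}(α_i − α_j))^{−1} mod 11.
  i = 1 (α = 5): (5−10)(5−7)(5−9)(5−3) = (−5)·(−2)·(−4)·2 = −80 ≡ 8, so v_1 = 8^{−1} = 7 (mod 11).
  i = 2 (α = 10): (10−5)(10−7)(10−9)(10−3) = 5·3·1·7 = 105 ≡ 6, so v_2 = 6^{−1} = 2 (mod 11).
  i = 3 (α = 7): (7−5)(7−10)(7−9)(7−3) = 2·(−3)·(−2)·4 = 48 ≡ 4, so v_3 = 4^{−1} = 3 (mod 11).
  i = 4 (α = 9): (9−5)(9−10)(9−7)(9−3) = 4·(−1)·2·6 = −48 ≡ 7, so v_4 = 7^{−1} = 8 (mod 11).
  i = 5 (α = 3): (3−5)(3−10)(3−7)(3−9) = (−2)·(−7)·(−4)·(−6) = 336 ≡ 6, so v_5 = 6^{−1} = 2 (mod 11).
  v = [7, 2, 3, 8, 2].
Step 2: syndromes of r = [1, 10, 1, 6, 4] (all sums mod 11).
  S_0 = Σ v_i r_i = 7·1 + 2·10 + 3·1 + 8·6 + 2·4 = 86 ≡ 9.
  S_1 = Σ v_i α_i r_i = 7·5·1 + 2·10·10 + 3·7·1 + 8·9·6 + 2·3·4 = 712 ≡ 8.
  α_i^2 mod 11 = [3, 1, 5, 4, 9].
  S_2 = Σ v_i α_i^2 r_i = 7·3·1 + 2·1·10 + 3·5·1 + 8·4·6 + 2·9·4 = 320 ≡ 1.
  S = (9, 8, 1) ≠ 0, so r is not a codeword (an error is present).
Step 3: locate the error. For a single error e at position i, S_ℓ = v_i·e·α_i^ℓ, so α_err = S_1/S_0.
  S_0^{−1} = 9^{−1} = 5 (mod 11), so α_err = 8·5 = 40 ≡ 7 = α_3. Error position i = 3.
  Consistency check: S_2/S_1 = 1·7 = 7 ≡ 7 = α_err ✓ (single-error assumption holds).
Step 4: error magnitude e = S_0/v_3 = S_0·∏_{j≠3}(α_3 − α_j) = 9·4 = 36 ≡ 3 (mod 11).
Step 5: correct position 3: c_3 = r_3 − e = 1 − 3 ≡ 9 (mod 11). Hence c = [1, 10, 9, 6, 4].
  Check: interpolating c through the α_i gives m(x) = 3 + 4·x (degree < 2) with m(α_i) = c_i for every i, so c is indeed a codeword.


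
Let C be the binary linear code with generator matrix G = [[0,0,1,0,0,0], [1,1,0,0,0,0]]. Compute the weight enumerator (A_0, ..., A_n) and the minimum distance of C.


Weight distribution: A_0 = 1, A_1 = 1, A_2 = 1, A_3 = 1. Minimum distance d = 1.

Enumerate all 2^2 = 4 messages m ∈ F_2^2.
For each, compute codeword c = mG in F_2^6, then tally its weight.
  m = 00 → c = 000000, weight = 0.
  m = 10 → c = 001000, weight = 1.
  m = 01 → c = 110000, weight = 2.
  m = 11 → c = 111000, weight = 3.
Tally weights:
  weight 0: 1 codewords.
  weight 1: 1 codewords.
  weight 2: 1 codewords.
  weight 3: 1 codewords.
Minimum distance d = smallest w > 0 with A_w > 0 = 1.
Sanity: Σ A_w = 4 = 2^2 = 4 ✓.


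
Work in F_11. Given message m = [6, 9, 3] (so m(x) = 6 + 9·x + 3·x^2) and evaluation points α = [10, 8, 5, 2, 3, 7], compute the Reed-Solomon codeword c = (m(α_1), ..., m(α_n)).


c = [0, 6, 5, 3, 5, 7]

Message polynomial: m(x) = 6 + 9·x + 3·x^2 (mod 11).
For each evaluation point α_i, compute m(α_i) mod 11:
  α_1 = 10: Horner steps 3 → 6 → 0, so m(10) = 0.
  α_2 = 8: Horner steps 3 → 0 → 6, so m(8) = 6.
  α_3 = 5: Horner steps 3 → 2 → 5, so m(5) = 5.
  α_4 = 2: Horner steps 3 → 4 → 3, so m(2) = 3.
  α_5 = 3: Horner steps 3 → 7 → 5, so m(3) = 5.
  α_6 = 7: Horner steps 3 → 8 → 7, so m(7) = 7.
Codeword c = [0, 6, 5, 3, 5, 7] ∈ F_11^6.


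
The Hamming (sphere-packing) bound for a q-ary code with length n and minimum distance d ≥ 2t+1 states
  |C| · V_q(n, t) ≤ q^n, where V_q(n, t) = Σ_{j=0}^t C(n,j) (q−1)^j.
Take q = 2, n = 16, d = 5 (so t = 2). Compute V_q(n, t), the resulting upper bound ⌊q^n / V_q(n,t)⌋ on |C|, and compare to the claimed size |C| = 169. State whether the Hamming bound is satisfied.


V_q(n, t) = 137, q^n = 65536, Hamming bound = 478, |C| = 169 ≤ bound (satisfied).

Step 1: Compute V_q(n, t) = Σ_{j=0}^2 C(n, j) (q−1)^j.
  j = 0: C(16,0)·(1)^0 = 1·1 = 1.
  j = 1: C(16,1)·(1)^1 = 16·1 = 16.
  j = 2: C(16,2)·(1)^2 = 120·1 = 120.
  V_q(n, t) = 1 + 16 + 120 = 137.
Step 2: q^n = 2^16 = 65536.
Step 3: Hamming bound ⌊q^n / V_q(n,t)⌋ = ⌊65536/137⌋ = 478.
Step 4: Compare |C| = 169 to 478: satisfied.
The claimed |C| lies below the Hamming bound.


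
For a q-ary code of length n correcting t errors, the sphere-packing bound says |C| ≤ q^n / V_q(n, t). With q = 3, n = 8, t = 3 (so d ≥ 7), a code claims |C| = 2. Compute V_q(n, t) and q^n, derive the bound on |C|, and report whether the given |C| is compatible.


V_q(n, t) = 577, q^n = 6561, Hamming bound = 11, |C| = 2 ≤ bound (satisfied).

Step 1: Compute V_q(n, t) = Σ_{j=0}^3 C(n, j) (q−1)^j.
  j = 0: C(8,0)·(2)^0 = 1·1 = 1.
  j = 1: C(8,1)·(2)^1 = 8·2 = 16.
  j = 2: C(8,2)·(2)^2 = 28·4 = 112.
  j = 3: C(8,3)·(2)^3 = 56·8 = 448.
  V_q(n, t) = 1 + 16 + 112 + 448 = 577.
Step 2: q^n = 3^8 = 6561.
Step 3: Hamming bound ⌊q^n / V_q(n,t)⌋ = ⌊6561/577⌋ = 11.
Step 4: Compare |C| = 2 to 11: satisfied.
The claimed |C| lies below the Hamming bound.
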